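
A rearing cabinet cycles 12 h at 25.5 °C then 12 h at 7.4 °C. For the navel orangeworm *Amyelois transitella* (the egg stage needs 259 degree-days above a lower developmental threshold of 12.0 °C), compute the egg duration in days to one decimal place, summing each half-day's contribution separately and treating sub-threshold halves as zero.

38.4 days

Day half: max(0, 25.5 − 12.0) × 0.5 = 13.5 × 0.5 = 6.75 DD.
Night half: max(0, 7.4 − 12.0) × 0.5 = 0.0 × 0.5 = 0.00 DD.
Per 24 h: 6.75 DD/day.
Duration = 259 / 6.75 = 38.370 ≈ 38.4 days.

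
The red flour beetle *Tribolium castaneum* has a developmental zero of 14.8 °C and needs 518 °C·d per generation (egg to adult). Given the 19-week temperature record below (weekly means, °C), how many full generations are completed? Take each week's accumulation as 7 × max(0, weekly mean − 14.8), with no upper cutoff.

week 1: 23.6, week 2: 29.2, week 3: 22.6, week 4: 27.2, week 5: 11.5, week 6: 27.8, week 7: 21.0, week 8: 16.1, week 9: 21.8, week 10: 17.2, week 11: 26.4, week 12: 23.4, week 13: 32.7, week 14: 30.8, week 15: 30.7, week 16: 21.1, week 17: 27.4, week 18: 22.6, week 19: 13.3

2 generations

Weekly DD (7 × max(0, T̄ − 14.8)): 61.6, 100.8, 54.6, 86.8, 0.0, 91.0, 43.4, 9.1, 49.0, 16.8, 81.2, 60.2, 125.3, 112.0, 111.3, 44.1, 88.2, 54.6, 0.0.
Season total = 1190.0 DD.
Complete generations = ⌊1190.0 / 518⌋ = 2.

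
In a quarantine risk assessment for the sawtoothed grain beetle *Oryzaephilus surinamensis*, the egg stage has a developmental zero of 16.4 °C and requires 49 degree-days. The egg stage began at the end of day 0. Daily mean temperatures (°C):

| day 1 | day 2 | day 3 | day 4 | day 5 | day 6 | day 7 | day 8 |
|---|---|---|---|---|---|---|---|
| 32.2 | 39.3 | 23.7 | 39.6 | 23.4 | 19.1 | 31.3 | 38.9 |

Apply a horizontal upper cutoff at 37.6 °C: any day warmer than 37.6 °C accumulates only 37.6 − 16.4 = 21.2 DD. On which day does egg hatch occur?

day 4

Daily DD above 16.4 °C (capped at 21.2): 15.8, 21.2, 7.3, 21.2, 7.0, 2.7, 14.9, 21.2.
Cumulative: 15.8, 37.0, 44.3, 65.5, 72.5, 75.2, 90.1, 111.3.
The total first reaches 49 DD on day 4.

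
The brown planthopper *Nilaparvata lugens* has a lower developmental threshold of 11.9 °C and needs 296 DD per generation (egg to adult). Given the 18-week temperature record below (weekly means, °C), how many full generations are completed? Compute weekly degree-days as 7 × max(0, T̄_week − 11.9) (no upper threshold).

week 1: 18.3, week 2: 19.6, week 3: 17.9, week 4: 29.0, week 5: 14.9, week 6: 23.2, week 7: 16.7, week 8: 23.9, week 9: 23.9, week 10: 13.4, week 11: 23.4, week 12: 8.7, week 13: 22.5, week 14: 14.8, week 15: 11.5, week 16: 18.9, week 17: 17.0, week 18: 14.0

2 generations

Weekly DD (7 × max(0, T̄ − 11.9)): 44.8, 53.9, 42.0, 119.7, 21.0, 79.1, 33.6, 84.0, 84.0, 10.5, 80.5, 0.0, 74.2, 20.3, 0.0, 49.0, 35.7, 14.7.
Season total = 847.0 DD.
Complete generations = ⌊847.0 / 296⌋ = 2.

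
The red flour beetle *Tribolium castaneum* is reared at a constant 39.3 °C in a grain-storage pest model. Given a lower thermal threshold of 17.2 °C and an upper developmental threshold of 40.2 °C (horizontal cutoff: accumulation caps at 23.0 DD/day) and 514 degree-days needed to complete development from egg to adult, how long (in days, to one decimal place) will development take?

23.3 days

Daily accumulation = 39.3 − 17.2 = 22.1 DD/day.
Duration = 514 / 22.1 = 23.258 ≈ 23.3 days.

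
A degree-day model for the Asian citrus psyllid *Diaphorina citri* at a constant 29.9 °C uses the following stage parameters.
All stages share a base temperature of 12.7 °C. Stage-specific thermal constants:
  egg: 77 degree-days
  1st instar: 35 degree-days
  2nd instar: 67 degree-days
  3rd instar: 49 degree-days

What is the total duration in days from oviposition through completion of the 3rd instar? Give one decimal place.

Daily accumulation at 29.9 °C = 29.9 − 12.7 = 17.2 DD/day.
Total K = 77 + 35 + 67 + 49 = 228 DD.
Total duration = 228 / 17.2 = 13.256 ≈ 13.3 days.

13.3 days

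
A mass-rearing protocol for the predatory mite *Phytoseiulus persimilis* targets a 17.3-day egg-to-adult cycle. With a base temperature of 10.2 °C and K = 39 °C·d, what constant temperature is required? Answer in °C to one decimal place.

Required daily accumulation = 39 / 17.3 = 2.254 DD/day.
T = T_base + 2.254 = 10.2 + 2.254 = 12.454 ≈ 12.5 °C.

12.5 °C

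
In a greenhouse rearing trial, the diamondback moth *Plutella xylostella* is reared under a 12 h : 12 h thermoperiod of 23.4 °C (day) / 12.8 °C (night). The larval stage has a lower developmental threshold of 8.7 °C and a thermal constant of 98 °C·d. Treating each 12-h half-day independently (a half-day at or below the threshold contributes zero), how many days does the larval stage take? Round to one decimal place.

10.4 days

Day half: max(0, 23.4 − 8.7) × 0.5 = 14.7 × 0.5 = 7.35 DD.
Night half: max(0, 12.8 − 8.7) × 0.5 = 4.1 × 0.5 = 2.05 DD.
Per 24 h: 9.40 DD/day.
Duration = 98 / 9.40 = 10.426 ≈ 10.4 days.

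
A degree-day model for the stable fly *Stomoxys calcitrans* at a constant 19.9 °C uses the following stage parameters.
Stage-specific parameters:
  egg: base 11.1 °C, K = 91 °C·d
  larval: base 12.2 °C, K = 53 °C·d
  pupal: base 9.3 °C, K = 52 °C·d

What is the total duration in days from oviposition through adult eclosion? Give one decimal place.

22.1 days

egg: 91 / (19.9 − 11.1) = 91 / 8.8 = 10.341 d.
larval: 53 / (19.9 − 12.2) = 53 / 7.7 = 6.883 d.
pupal: 52 / (19.9 − 9.3) = 52 / 10.6 = 4.906 d.
Sum = 22.130 ≈ 22.1 days.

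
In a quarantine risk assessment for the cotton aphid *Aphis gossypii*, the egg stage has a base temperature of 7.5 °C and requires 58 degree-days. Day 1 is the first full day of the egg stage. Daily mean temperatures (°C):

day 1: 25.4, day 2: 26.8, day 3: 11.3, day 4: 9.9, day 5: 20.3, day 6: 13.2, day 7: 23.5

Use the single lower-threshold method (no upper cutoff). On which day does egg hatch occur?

Daily DD above 7.5 °C: 17.9, 19.3, 3.8, 2.4, 12.8, 5.7, 16.0.
Cumulative: 17.9, 37.2, 41.0, 43.4, 56.2, 61.9, 77.9.
The total first reaches 58 DD on day 6.

day 6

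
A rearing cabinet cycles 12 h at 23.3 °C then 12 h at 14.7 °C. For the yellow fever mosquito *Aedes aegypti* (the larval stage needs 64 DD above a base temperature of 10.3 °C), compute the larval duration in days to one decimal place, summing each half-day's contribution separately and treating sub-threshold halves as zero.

Day half: max(0, 23.3 − 10.3) × 0.5 = 13.0 × 0.5 = 6.50 DD.
Night half: max(0, 14.7 − 10.3) × 0.5 = 4.4 × 0.5 = 2.20 DD.
Per 24 h: 8.70 DD/day.
Duration = 64 / 8.70 = 7.356 ≈ 7.4 days.

7.4 days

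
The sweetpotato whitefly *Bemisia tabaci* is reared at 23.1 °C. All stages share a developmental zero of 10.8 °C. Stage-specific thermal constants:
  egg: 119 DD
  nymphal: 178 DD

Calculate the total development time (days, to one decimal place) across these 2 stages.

24.1 days

Daily accumulation at 23.1 °C = 23.1 − 10.8 = 12.3 DD/day.
Total K = 119 + 178 = 297 DD.
Total duration = 297 / 12.3 = 24.146 ≈ 24.1 days.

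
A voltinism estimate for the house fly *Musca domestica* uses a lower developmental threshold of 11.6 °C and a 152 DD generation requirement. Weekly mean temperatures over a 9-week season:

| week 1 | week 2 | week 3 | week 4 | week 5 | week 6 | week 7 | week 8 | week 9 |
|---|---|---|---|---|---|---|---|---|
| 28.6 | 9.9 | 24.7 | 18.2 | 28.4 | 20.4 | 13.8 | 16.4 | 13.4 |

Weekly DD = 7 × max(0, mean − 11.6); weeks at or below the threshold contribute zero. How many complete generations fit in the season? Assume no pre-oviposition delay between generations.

3 generations

Weekly DD (7 × max(0, T̄ − 11.6)): 119.0, 0.0, 91.7, 46.2, 117.6, 61.6, 15.4, 33.6, 12.6.
Season total = 497.7 DD.
Complete generations = ⌊497.7 / 152⌋ = 3.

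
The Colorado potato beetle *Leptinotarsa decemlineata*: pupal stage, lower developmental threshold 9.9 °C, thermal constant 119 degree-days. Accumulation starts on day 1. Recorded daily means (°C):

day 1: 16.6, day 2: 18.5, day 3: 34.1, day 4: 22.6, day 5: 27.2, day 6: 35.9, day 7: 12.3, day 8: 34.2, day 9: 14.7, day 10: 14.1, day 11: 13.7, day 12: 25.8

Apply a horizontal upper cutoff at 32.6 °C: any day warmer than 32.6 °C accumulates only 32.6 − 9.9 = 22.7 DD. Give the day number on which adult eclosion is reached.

Daily DD above 9.9 °C (capped at 22.7): 6.7, 8.6, 22.7, 12.7, 17.3, 22.7, 2.4, 22.7, 4.8, 4.2, 3.8, 15.9.
Cumulative: 6.7, 15.3, 38.0, 50.7, 68.0, 90.7, 93.1, 115.8, 120.6, 124.8, 128.6, 144.5.
The total first reaches 119 DD on day 9.

day 9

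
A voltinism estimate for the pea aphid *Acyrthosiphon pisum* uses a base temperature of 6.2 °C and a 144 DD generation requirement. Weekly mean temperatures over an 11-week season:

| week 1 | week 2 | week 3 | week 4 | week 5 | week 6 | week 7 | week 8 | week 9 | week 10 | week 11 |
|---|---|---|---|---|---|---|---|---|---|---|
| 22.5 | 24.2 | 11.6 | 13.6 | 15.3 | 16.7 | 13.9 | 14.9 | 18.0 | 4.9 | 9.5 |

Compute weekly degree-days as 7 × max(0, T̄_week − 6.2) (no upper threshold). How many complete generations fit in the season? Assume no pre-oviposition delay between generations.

Weekly DD (7 × max(0, T̄ − 6.2)): 114.1, 126.0, 37.8, 51.8, 63.7, 73.5, 53.9, 60.9, 82.6, 0.0, 23.1.
Season total = 687.4 DD.
Complete generations = ⌊687.4 / 144⌋ = 4.

4 generations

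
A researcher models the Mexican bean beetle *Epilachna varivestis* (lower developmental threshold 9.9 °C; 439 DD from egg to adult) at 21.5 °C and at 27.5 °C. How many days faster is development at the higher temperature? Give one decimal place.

12.9 days

At 21.5 °C: 439 / (21.5 − 9.9) = 439 / 11.6 = 37.845 d.
At 27.5 °C: 439 / (27.5 − 9.9) = 439 / 17.6 = 24.943 d.
Difference = |37.845 − 24.943| = 12.902 ≈ 12.9 days.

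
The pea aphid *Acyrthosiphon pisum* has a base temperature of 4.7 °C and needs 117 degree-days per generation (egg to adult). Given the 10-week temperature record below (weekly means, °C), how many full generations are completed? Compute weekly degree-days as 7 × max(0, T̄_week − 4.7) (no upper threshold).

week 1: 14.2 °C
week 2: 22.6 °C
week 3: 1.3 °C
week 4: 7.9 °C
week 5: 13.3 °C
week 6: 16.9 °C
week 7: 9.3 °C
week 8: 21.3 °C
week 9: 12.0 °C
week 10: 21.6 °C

5 generations

Weekly DD (7 × max(0, T̄ − 4.7)): 66.5, 125.3, 0.0, 22.4, 60.2, 85.4, 32.2, 116.2, 51.1, 118.3.
Season total = 677.6 DD.
Complete generations = ⌊677.6 / 117⌋ = 5.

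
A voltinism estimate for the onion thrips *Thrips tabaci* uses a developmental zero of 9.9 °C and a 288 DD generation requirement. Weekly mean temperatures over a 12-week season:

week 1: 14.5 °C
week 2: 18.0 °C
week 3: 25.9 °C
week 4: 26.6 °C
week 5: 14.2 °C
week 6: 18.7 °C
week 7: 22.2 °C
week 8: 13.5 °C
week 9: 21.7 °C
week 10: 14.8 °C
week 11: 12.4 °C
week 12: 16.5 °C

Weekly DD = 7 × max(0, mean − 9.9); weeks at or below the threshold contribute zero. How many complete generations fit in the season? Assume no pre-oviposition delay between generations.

2 generations

Weekly DD (7 × max(0, T̄ − 9.9)): 32.2, 56.7, 112.0, 116.9, 30.1, 61.6, 86.1, 25.2, 82.6, 34.3, 17.5, 46.2.
Season total = 701.4 DD.
Complete generations = ⌊701.4 / 288⌋ = 2.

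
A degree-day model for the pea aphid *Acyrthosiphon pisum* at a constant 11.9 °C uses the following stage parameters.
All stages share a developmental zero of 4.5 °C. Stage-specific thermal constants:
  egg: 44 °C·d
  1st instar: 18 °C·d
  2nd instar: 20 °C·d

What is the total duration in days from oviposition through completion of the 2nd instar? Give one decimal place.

11.1 days

Daily accumulation at 11.9 °C = 11.9 − 4.5 = 7.4 DD/day.
Total K = 44 + 18 + 20 = 82 DD.
Total duration = 82 / 7.4 = 11.081 ≈ 11.1 days.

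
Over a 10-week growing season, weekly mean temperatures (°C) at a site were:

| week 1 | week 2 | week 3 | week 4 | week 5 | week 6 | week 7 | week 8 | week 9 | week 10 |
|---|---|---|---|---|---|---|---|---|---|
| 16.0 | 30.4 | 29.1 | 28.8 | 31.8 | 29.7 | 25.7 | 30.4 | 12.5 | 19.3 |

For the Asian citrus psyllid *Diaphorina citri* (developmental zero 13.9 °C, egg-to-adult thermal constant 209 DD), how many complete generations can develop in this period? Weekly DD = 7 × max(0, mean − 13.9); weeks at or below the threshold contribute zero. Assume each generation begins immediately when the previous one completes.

3 generations

Weekly DD (7 × max(0, T̄ − 13.9)): 14.7, 115.5, 106.4, 104.3, 125.3, 110.6, 82.6, 115.5, 0.0, 37.8.
Season total = 812.7 DD.
Complete generations = ⌊812.7 / 209⌋ = 3.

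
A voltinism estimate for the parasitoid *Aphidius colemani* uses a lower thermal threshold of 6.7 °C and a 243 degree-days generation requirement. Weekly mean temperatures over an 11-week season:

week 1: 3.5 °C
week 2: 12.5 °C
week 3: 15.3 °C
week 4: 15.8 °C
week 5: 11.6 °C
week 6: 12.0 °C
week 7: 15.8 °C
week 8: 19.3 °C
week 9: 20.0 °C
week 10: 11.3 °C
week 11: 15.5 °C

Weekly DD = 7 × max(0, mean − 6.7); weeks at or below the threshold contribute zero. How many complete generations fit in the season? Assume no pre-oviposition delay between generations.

2 generations

Weekly DD (7 × max(0, T̄ − 6.7)): 0.0, 40.6, 60.2, 63.7, 34.3, 37.1, 63.7, 88.2, 93.1, 32.2, 61.6.
Season total = 574.7 DD.
Complete generations = ⌊574.7 / 243⌋ = 2.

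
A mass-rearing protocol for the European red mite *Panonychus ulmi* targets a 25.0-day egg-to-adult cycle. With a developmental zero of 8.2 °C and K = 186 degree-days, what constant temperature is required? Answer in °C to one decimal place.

15.6 °C

Required daily accumulation = 186 / 25.0 = 7.440 DD/day.
T = T_base + 7.440 = 8.2 + 7.440 = 15.640 ≈ 15.6 °C.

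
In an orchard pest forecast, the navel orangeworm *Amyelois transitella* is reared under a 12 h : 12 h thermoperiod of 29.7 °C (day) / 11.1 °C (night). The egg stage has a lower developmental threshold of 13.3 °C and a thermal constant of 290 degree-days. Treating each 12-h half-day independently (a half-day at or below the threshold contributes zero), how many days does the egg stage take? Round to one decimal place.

35.4 days

Day half: max(0, 29.7 − 13.3) × 0.5 = 16.4 × 0.5 = 8.20 DD.
Night half: max(0, 11.1 − 13.3) × 0.5 = 0.0 × 0.5 = 0.00 DD.
Per 24 h: 8.20 DD/day.
Duration = 290 / 8.20 = 35.366 ≈ 35.4 days.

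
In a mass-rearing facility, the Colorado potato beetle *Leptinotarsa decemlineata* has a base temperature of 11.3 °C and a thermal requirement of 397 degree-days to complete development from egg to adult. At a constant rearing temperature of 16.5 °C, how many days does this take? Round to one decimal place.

76.3 days

Daily accumulation = 16.5 − 11.3 = 5.2 DD/day.
Duration = 397 / 5.2 = 76.346 ≈ 76.3 days.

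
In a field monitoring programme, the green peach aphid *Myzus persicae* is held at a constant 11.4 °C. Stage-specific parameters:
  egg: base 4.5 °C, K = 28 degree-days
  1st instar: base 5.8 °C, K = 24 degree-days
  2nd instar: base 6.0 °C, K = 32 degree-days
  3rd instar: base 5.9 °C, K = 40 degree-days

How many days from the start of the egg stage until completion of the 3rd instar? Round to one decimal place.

21.5 days

egg: 28 / (11.4 − 4.5) = 28 / 6.9 = 4.058 d.
1st instar: 24 / (11.4 − 5.8) = 24 / 5.6 = 4.286 d.
2nd instar: 32 / (11.4 − 6.0) = 32 / 5.4 = 5.926 d.
3rd instar: 40 / (11.4 − 5.9) = 40 / 5.5 = 7.273 d.
Sum = 21.542 ≈ 21.5 days.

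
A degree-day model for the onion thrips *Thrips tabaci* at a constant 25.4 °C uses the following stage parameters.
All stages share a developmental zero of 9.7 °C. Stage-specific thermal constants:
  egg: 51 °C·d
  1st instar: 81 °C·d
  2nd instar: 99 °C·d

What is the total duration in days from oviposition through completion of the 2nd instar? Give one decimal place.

14.7 days

Daily accumulation at 25.4 °C = 25.4 − 9.7 = 15.7 DD/day.
Total K = 51 + 81 + 99 = 231 DD.
Total duration = 231 / 15.7 = 14.713 ≈ 14.7 days.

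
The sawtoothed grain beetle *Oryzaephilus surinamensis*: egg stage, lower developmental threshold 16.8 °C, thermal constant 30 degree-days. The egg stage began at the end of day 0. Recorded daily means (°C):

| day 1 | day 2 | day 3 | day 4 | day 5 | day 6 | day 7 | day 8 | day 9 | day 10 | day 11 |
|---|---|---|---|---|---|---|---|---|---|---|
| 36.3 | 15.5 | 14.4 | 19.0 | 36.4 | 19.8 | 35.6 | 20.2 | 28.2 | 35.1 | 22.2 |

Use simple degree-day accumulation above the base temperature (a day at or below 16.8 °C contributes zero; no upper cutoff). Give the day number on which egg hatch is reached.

day 5

Daily DD above 16.8 °C: 19.5, 0.0, 0.0, 2.2, 19.6, 3.0, 18.8, 3.4, 11.4, 18.3, 5.4.
Cumulative: 19.5, 19.5, 19.5, 21.7, 41.3, 44.3, 63.1, 66.5, 77.9, 96.2, 101.6.
The total first reaches 30 DD on day 5.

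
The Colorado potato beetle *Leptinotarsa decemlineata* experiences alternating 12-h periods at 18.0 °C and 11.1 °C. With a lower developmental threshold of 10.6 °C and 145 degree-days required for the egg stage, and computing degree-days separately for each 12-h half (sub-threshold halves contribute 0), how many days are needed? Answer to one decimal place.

36.7 days

Day half: max(0, 18.0 − 10.6) × 0.5 = 7.4 × 0.5 = 3.70 DD.
Night half: max(0, 11.1 − 10.6) × 0.5 = 0.5 × 0.5 = 0.25 DD.
Per 24 h: 3.95 DD/day.
Duration = 145 / 3.95 = 36.709 ≈ 36.7 days.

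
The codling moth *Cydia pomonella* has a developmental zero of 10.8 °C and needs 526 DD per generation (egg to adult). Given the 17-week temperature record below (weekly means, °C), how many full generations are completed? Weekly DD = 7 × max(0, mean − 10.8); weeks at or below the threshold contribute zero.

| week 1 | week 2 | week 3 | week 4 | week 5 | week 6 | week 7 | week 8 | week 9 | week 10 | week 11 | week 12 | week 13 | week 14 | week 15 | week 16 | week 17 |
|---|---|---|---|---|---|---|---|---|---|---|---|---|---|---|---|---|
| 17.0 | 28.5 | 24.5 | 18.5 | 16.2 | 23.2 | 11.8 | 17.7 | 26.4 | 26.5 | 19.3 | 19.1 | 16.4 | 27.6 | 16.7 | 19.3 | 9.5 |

2 generations

Weekly DD (7 × max(0, T̄ − 10.8)): 43.4, 123.9, 95.9, 53.9, 37.8, 86.8, 7.0, 48.3, 109.2, 109.9, 59.5, 58.1, 39.2, 117.6, 41.3, 59.5, 0.0.
Season total = 1091.3 DD.
Complete generations = ⌊1091.3 / 526⌋ = 2.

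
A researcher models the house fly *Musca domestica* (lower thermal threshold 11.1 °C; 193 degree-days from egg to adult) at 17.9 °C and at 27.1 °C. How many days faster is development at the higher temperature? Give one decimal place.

At 17.9 °C: 193 / (17.9 − 11.1) = 193 / 6.8 = 28.382 d.
At 27.1 °C: 193 / (27.1 − 11.1) = 193 / 16.0 = 12.062 d.
Difference = |28.382 − 12.062| = 16.320 ≈ 16.3 days.

16.3 days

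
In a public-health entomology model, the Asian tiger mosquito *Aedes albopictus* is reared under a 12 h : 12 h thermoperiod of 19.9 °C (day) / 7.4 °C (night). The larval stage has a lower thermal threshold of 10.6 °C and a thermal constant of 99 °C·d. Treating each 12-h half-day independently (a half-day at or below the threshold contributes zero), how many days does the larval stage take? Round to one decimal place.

Day half: max(0, 19.9 − 10.6) × 0.5 = 9.3 × 0.5 = 4.65 DD.
Night half: max(0, 7.4 − 10.6) × 0.5 = 0.0 × 0.5 = 0.00 DD.
Per 24 h: 4.65 DD/day.
Duration = 99 / 4.65 = 21.290 ≈ 21.3 days.

21.3 days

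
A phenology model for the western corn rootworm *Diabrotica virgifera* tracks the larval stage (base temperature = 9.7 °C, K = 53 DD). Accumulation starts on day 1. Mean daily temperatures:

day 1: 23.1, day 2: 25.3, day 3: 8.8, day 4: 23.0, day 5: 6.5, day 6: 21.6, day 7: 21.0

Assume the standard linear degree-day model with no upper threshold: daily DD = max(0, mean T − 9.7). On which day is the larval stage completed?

Daily DD above 9.7 °C: 13.4, 15.6, 0.0, 13.3, 0.0, 11.9, 11.3.
Cumulative: 13.4, 29.0, 29.0, 42.3, 42.3, 54.2, 65.5.
The total first reaches 53 DD on day 6.

day 6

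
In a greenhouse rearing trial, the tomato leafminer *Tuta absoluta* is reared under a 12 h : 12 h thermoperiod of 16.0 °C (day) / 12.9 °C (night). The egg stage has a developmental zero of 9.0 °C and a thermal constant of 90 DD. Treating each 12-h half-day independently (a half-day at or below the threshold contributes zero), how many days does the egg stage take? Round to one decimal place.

Day half: max(0, 16.0 − 9.0) × 0.5 = 7.0 × 0.5 = 3.50 DD.
Night half: max(0, 12.9 − 9.0) × 0.5 = 3.9 × 0.5 = 1.95 DD.
Per 24 h: 5.45 DD/day.
Duration = 90 / 5.45 = 16.514 ≈ 16.5 days.

16.5 days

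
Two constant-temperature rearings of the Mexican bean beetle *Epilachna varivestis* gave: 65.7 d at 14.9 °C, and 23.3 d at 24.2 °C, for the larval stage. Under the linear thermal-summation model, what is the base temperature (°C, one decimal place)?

Equal thermal constants: D₁(T₁ − T_b) = D₂(T₂ − T_b).
65.7·(14.9 − T_b) = 23.3·(24.2 − T_b)
T_b = (65.7·14.9 − 23.3·24.2) / (65.7 − 23.3) = 415.07 / 42.4 = 9.789 °C ≈ 9.8 °C.

9.8 °C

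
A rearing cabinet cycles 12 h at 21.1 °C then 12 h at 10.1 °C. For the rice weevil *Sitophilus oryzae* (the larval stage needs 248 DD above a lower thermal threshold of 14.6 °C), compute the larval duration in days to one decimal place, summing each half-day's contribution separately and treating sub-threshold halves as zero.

Day half: max(0, 21.1 − 14.6) × 0.5 = 6.5 × 0.5 = 3.25 DD.
Night half: max(0, 10.1 − 14.6) × 0.5 = 0.0 × 0.5 = 0.00 DD.
Per 24 h: 3.25 DD/day.
Duration = 248 / 3.25 = 76.308 ≈ 76.3 days.

76.3 days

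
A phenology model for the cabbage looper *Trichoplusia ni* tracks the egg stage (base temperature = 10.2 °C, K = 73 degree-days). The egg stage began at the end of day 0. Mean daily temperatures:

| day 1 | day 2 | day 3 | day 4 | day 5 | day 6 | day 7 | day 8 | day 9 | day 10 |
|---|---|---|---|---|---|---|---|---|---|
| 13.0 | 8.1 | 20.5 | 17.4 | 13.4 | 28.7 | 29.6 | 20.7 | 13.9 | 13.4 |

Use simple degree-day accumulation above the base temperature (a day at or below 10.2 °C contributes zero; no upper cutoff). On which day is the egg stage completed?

day 9

Daily DD above 10.2 °C: 2.8, 0.0, 10.3, 7.2, 3.2, 18.5, 19.4, 10.5, 3.7, 3.2.
Cumulative: 2.8, 2.8, 13.1, 20.3, 23.5, 42.0, 61.4, 71.9, 75.6, 78.8.
The total first reaches 73 DD on day 9.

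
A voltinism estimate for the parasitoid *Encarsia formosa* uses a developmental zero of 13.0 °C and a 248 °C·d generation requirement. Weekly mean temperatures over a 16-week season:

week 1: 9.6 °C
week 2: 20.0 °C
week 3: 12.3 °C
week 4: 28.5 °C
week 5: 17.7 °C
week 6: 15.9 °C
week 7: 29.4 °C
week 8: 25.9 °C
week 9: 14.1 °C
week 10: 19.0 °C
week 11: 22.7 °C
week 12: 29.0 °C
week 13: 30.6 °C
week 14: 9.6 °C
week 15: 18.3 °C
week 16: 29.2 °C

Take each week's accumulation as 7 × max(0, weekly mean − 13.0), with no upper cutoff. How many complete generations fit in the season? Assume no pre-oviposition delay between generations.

Weekly DD (7 × max(0, T̄ − 13.0)): 0.0, 49.0, 0.0, 108.5, 32.9, 20.3, 114.8, 90.3, 7.7, 42.0, 67.9, 112.0, 123.2, 0.0, 37.1, 113.4.
Season total = 919.1 DD.
Complete generations = ⌊919.1 / 248⌋ = 3.

3 generations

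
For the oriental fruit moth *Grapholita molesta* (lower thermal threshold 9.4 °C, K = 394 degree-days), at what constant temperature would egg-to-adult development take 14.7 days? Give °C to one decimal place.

Required daily accumulation = 394 / 14.7 = 26.803 DD/day.
T = T_base + 26.803 = 9.4 + 26.803 = 36.203 ≈ 36.2 °C.

36.2 °C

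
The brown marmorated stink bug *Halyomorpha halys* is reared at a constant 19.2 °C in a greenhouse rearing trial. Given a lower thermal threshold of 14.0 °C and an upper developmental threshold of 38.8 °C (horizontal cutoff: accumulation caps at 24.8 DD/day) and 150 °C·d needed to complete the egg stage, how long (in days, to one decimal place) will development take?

Daily accumulation = 19.2 − 14.0 = 5.2 DD/day.
Duration = 150 / 5.2 = 28.846 ≈ 28.8 days.

28.8 days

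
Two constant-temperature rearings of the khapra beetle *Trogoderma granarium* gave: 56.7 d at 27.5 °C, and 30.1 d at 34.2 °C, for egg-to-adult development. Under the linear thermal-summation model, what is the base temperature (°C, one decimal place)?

19.9 °C

Under the model K = D·(T − T_b), so D₁·(T₁ − T_b) = D₂·(T₂ − T_b).
56.7·(27.5 − T_b) = 30.1·(34.2 − T_b)
T_b = (56.7·27.5 − 30.1·34.2) / (56.7 − 30.1) = 529.83 / 26.6 = 19.918 °C ≈ 19.9 °C.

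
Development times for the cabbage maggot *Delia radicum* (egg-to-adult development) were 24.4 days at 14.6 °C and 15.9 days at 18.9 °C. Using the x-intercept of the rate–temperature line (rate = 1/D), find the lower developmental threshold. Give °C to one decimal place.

6.6 °C

Equal thermal constants: D₁(T₁ − T_b) = D₂(T₂ − T_b).
24.4·(14.6 − T_b) = 15.9·(18.9 − T_b)
T_b = (24.4·14.6 − 15.9·18.9) / (24.4 − 15.9) = 55.73 / 8.5 = 6.556 °C ≈ 6.6 °C.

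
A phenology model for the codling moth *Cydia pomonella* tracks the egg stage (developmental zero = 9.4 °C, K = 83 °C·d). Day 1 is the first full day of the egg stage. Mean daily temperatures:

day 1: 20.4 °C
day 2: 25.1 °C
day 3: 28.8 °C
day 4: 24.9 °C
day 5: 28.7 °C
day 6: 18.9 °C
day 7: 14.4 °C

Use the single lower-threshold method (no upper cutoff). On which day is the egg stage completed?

Daily DD above 9.4 °C: 11.0, 15.7, 19.4, 15.5, 19.3, 9.5, 5.0.
Cumulative: 11.0, 26.7, 46.1, 61.6, 80.9, 90.4, 95.4.
The total first reaches 83 DD on day 6.

day 6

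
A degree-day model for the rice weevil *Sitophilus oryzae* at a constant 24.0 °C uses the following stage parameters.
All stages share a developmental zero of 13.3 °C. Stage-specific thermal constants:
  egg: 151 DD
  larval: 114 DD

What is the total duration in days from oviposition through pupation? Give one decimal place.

24.8 days

Daily accumulation at 24.0 °C = 24.0 − 13.3 = 10.7 DD/day.
Total K = 151 + 114 = 265 DD.
Total duration = 265 / 10.7 = 24.766 ≈ 24.8 days.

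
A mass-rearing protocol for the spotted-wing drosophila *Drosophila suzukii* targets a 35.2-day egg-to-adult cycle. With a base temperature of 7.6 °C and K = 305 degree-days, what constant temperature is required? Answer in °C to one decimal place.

Required daily accumulation = 305 / 35.2 = 8.665 DD/day.
T = T_base + 8.665 = 7.6 + 8.665 = 16.265 ≈ 16.3 °C.

16.3 °C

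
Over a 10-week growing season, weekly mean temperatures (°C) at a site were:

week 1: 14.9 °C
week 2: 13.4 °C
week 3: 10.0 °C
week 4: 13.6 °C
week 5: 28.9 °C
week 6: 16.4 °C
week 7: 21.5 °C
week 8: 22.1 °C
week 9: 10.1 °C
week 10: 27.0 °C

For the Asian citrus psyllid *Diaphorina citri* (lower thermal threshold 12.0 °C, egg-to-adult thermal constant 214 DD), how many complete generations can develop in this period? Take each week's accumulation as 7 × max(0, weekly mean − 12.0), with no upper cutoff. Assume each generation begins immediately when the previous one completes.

2 generations

Weekly DD (7 × max(0, T̄ − 12.0)): 20.3, 9.8, 0.0, 11.2, 118.3, 30.8, 66.5, 70.7, 0.0, 105.0.
Season total = 432.6 DD.
Complete generations = ⌊432.6 / 214⌋ = 2.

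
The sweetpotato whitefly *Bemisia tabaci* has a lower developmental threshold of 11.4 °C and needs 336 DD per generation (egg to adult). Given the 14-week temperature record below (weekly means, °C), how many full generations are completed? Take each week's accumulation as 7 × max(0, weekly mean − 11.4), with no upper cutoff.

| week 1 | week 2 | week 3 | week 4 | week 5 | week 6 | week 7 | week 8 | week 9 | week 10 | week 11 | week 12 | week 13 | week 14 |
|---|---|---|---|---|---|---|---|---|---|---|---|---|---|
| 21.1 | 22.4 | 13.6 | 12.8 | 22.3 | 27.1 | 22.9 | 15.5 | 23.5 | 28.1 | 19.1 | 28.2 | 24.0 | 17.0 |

2 generations

Weekly DD (7 × max(0, T̄ − 11.4)): 67.9, 77.0, 15.4, 9.8, 76.3, 109.9, 80.5, 28.7, 84.7, 116.9, 53.9, 117.6, 88.2, 39.2.
Season total = 966.0 DD.
Complete generations = ⌊966.0 / 336⌋ = 2.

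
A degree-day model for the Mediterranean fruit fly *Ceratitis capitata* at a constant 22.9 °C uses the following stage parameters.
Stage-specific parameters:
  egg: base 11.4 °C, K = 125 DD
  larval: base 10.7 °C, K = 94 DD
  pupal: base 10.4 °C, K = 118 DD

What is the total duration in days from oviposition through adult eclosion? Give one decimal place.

egg: 125 / (22.9 − 11.4) = 125 / 11.5 = 10.870 d.
larval: 94 / (22.9 − 10.7) = 94 / 12.2 = 7.705 d.
pupal: 118 / (22.9 − 10.4) = 118 / 12.5 = 9.440 d.
Sum = 28.014 ≈ 28.0 days.

28.0 days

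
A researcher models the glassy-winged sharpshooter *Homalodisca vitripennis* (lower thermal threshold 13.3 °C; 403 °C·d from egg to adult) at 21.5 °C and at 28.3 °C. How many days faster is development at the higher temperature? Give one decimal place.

At 21.5 °C: 403 / (21.5 − 13.3) = 403 / 8.2 = 49.146 d.
At 28.3 °C: 403 / (28.3 − 13.3) = 403 / 15.0 = 26.867 d.
Difference = |49.146 − 26.867| = 22.280 ≈ 22.3 days.

22.3 days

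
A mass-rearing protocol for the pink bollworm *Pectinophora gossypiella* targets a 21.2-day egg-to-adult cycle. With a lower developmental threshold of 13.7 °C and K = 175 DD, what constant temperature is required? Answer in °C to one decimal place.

Required daily accumulation = 175 / 21.2 = 8.255 DD/day.
T = T_base + 8.255 = 13.7 + 8.255 = 21.955 ≈ 22.0 °C.

22.0 °C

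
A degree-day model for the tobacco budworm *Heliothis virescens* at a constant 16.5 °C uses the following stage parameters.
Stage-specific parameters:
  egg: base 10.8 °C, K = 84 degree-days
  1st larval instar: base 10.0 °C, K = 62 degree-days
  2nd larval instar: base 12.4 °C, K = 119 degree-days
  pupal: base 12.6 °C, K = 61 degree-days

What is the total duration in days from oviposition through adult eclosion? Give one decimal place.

68.9 days

egg: 84 / (16.5 − 10.8) = 84 / 5.7 = 14.737 d.
1st larval instar: 62 / (16.5 − 10.0) = 62 / 6.5 = 9.538 d.
2nd larval instar: 119 / (16.5 − 12.4) = 119 / 4.1 = 29.024 d.
pupal: 61 / (16.5 − 12.6) = 61 / 3.9 = 15.641 d.
Sum = 68.941 ≈ 68.9 days.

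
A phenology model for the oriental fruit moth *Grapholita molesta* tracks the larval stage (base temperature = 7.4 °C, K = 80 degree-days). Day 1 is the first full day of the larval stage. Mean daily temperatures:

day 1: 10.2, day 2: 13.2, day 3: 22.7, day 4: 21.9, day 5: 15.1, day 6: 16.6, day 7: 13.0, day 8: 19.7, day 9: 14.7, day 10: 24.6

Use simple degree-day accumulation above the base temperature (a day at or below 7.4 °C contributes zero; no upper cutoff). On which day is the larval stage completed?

Daily DD above 7.4 °C: 2.8, 5.8, 15.3, 14.5, 7.7, 9.2, 5.6, 12.3, 7.3, 17.2.
Cumulative: 2.8, 8.6, 23.9, 38.4, 46.1, 55.3, 60.9, 73.2, 80.5, 97.7.
The total first reaches 80 DD on day 9.

day 9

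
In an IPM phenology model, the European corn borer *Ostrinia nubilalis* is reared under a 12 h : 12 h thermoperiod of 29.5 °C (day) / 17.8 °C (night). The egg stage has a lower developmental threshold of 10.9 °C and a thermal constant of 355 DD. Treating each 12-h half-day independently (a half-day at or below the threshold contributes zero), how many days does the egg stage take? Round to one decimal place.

Day half: max(0, 29.5 − 10.9) × 0.5 = 18.6 × 0.5 = 9.30 DD.
Night half: max(0, 17.8 − 10.9) × 0.5 = 6.9 × 0.5 = 3.45 DD.
Per 24 h: 12.75 DD/day.
Duration = 355 / 12.75 = 27.843 ≈ 27.8 days.

27.8 days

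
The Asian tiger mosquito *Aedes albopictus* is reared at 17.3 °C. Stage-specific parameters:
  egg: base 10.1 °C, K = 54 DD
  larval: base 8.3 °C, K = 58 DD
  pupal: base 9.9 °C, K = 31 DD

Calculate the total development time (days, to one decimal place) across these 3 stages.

egg: 54 / (17.3 − 10.1) = 54 / 7.2 = 7.500 d.
larval: 58 / (17.3 − 8.3) = 58 / 9.0 = 6.444 d.
pupal: 31 / (17.3 − 9.9) = 31 / 7.4 = 4.189 d.
Sum = 18.134 ≈ 18.1 days.

18.1 days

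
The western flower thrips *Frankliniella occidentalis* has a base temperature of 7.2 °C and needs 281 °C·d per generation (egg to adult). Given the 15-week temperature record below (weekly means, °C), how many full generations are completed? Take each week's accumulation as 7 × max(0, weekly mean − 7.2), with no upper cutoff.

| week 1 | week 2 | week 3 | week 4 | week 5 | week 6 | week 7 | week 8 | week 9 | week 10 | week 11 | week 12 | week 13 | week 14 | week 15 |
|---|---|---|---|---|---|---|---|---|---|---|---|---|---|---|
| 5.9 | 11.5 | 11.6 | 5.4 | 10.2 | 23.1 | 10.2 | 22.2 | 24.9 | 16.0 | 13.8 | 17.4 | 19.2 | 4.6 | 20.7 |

Weekly DD (7 × max(0, T̄ − 7.2)): 0.0, 30.1, 30.8, 0.0, 21.0, 111.3, 21.0, 105.0, 123.9, 61.6, 46.2, 71.4, 84.0, 0.0, 94.5.
Season total = 800.8 DD.
Complete generations = ⌊800.8 / 281⌋ = 2.

2 generations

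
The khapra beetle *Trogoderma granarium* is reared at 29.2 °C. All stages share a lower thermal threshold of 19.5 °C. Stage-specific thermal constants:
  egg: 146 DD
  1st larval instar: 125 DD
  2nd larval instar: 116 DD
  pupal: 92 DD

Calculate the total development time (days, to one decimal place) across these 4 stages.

49.4 days

Daily accumulation at 29.2 °C = 29.2 − 19.5 = 9.7 DD/day.
Total K = 146 + 125 + 116 + 92 = 479 DD.
Total duration = 479 / 9.7 = 49.381 ≈ 49.4 days.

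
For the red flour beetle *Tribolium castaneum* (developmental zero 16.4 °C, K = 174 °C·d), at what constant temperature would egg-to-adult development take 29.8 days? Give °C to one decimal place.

Required daily accumulation = 174 / 29.8 = 5.839 DD/day.
T = T_base + 5.839 = 16.4 + 5.839 = 22.239 ≈ 22.2 °C.

22.2 °C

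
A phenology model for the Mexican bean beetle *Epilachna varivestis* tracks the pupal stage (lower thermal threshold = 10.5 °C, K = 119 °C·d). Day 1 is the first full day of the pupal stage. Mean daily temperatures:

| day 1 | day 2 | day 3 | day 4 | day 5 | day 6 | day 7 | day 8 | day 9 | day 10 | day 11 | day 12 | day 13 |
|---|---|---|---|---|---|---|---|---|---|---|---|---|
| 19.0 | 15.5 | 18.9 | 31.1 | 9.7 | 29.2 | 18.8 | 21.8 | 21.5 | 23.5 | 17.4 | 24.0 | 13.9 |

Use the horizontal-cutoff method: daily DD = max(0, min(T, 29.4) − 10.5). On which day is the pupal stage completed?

day 12

Daily DD above 10.5 °C (capped at 18.9): 8.5, 5.0, 8.4, 18.9, 0.0, 18.7, 8.3, 11.3, 11.0, 13.0, 6.9, 13.5, 3.4.
Cumulative: 8.5, 13.5, 21.9, 40.8, 40.8, 59.5, 67.8, 79.1, 90.1, 103.1, 110.0, 123.5, 126.9.
The total first reaches 119 DD on day 12.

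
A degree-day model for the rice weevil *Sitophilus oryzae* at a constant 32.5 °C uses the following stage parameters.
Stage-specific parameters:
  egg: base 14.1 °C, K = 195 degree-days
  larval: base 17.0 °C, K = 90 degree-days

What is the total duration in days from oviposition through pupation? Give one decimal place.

16.4 days

egg: 195 / (32.5 − 14.1) = 195 / 18.4 = 10.598 d.
larval: 90 / (32.5 − 17.0) = 90 / 15.5 = 5.806 d.
Sum = 16.404 ≈ 16.4 days.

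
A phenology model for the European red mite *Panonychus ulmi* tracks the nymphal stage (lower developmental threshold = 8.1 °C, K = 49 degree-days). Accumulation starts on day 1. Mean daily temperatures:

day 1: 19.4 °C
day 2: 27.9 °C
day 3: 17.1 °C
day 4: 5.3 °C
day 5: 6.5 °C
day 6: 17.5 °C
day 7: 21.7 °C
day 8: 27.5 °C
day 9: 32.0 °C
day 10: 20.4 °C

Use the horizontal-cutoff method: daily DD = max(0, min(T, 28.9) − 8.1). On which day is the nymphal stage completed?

day 6

Daily DD above 8.1 °C (capped at 20.8): 11.3, 19.8, 9.0, 0.0, 0.0, 9.4, 13.6, 19.4, 20.8, 12.3.
Cumulative: 11.3, 31.1, 40.1, 40.1, 40.1, 49.5, 63.1, 82.5, 103.3, 115.6.
The total first reaches 49 DD on day 6.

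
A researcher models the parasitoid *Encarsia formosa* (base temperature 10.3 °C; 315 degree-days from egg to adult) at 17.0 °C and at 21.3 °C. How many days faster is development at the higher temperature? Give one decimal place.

18.4 days

At 17.0 °C: 315 / (17.0 − 10.3) = 315 / 6.7 = 47.015 d.
At 21.3 °C: 315 / (21.3 − 10.3) = 315 / 11.0 = 28.636 d.
Difference = |47.015 − 28.636| = 18.379 ≈ 18.4 days.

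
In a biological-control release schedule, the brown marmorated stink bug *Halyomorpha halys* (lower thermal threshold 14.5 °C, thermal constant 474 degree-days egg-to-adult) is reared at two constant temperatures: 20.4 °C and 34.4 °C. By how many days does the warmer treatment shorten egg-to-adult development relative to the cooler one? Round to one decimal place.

56.5 days

At 20.4 °C: 474 / (20.4 − 14.5) = 474 / 5.9 = 80.339 d.
At 34.4 °C: 474 / (34.4 − 14.5) = 474 / 19.9 = 23.819 d.
Difference = |80.339 − 23.819| = 56.520 ≈ 56.5 days.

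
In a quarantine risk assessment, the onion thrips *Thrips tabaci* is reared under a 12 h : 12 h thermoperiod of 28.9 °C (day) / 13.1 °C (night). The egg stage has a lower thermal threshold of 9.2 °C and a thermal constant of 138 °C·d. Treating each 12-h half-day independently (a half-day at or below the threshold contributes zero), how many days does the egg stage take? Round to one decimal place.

11.7 days

Day half: max(0, 28.9 − 9.2) × 0.5 = 19.7 × 0.5 = 9.85 DD.
Night half: max(0, 13.1 − 9.2) × 0.5 = 3.9 × 0.5 = 1.95 DD.
Per 24 h: 11.80 DD/day.
Duration = 138 / 11.80 = 11.695 ≈ 11.7 days.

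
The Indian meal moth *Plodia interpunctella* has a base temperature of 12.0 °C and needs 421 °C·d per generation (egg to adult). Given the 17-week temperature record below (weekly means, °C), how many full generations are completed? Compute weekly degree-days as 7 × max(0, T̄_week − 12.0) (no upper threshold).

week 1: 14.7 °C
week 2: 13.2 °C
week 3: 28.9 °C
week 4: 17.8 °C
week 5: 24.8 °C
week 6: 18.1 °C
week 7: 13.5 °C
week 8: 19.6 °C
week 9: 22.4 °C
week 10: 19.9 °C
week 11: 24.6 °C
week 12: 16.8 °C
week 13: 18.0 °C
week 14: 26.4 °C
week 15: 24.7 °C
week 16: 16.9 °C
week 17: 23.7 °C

Weekly DD (7 × max(0, T̄ − 12.0)): 18.9, 8.4, 118.3, 40.6, 89.6, 42.7, 10.5, 53.2, 72.8, 55.3, 88.2, 33.6, 42.0, 100.8, 88.9, 34.3, 81.9.
Season total = 980.0 DD.
Complete generations = ⌊980.0 / 421⌋ = 2.

2 generations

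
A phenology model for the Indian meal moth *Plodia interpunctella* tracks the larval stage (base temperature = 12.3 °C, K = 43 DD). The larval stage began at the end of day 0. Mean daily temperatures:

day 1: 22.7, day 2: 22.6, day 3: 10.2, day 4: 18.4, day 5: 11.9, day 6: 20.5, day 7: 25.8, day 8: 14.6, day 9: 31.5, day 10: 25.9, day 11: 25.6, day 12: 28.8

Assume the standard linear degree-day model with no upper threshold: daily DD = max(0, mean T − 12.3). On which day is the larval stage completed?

Daily DD above 12.3 °C: 10.4, 10.3, 0.0, 6.1, 0.0, 8.2, 13.5, 2.3, 19.2, 13.6, 13.3, 16.5.
Cumulative: 10.4, 20.7, 20.7, 26.8, 26.8, 35.0, 48.5, 50.8, 70.0, 83.6, 96.9, 113.4.
The total first reaches 43 DD on day 7.

day 7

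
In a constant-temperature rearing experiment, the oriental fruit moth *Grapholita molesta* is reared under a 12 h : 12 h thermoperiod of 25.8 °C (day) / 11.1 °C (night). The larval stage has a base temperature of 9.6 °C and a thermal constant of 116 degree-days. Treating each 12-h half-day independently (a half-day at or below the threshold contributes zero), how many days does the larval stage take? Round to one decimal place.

13.1 days

Day half: max(0, 25.8 − 9.6) × 0.5 = 16.2 × 0.5 = 8.10 DD.
Night half: max(0, 11.1 − 9.6) × 0.5 = 1.5 × 0.5 = 0.75 DD.
Per 24 h: 8.85 DD/day.
Duration = 116 / 8.85 = 13.107 ≈ 13.1 days.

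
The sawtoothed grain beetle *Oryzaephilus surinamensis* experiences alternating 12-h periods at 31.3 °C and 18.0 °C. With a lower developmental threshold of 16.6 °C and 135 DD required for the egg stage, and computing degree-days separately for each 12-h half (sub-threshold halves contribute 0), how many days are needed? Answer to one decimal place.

Day half: max(0, 31.3 − 16.6) × 0.5 = 14.7 × 0.5 = 7.35 DD.
Night half: max(0, 18.0 − 16.6) × 0.5 = 1.4 × 0.5 = 0.70 DD.
Per 24 h: 8.05 DD/day.
Duration = 135 / 8.05 = 16.770 ≈ 16.8 days.

16.8 days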